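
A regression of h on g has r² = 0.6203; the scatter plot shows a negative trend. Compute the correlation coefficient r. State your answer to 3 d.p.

|r| = √0.6203 = 0.788
The association is negative, so r = −0.788.

-0.788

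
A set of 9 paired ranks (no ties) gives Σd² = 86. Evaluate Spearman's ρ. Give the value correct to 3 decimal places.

ρ = 1 − 6Σd² / [n(n²−1)] = 1 − 6×86 / (9×80)
  = 1 − 516/720 = 1 − 0.7167 ≈ 0.283

0.283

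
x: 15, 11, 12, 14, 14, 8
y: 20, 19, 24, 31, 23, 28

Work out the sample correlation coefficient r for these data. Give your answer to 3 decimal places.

-0.190

n = 6, Σx = 74, Σy = 145, Σx² = 946, Σy² = 3611, Σxy = 1777
nΣxy − ΣxΣy = 10662 − 10730 = -68
nΣx² − (Σx)² = 5676 − 5476 = 200; nΣy² − (Σy)² = 21666 − 21025 = 641
r = -68 / √(200 × 641) = -68 / 358.0503 ≈ -0.190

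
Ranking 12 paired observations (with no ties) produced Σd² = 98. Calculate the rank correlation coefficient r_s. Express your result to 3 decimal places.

ρ = 1 − 6Σd² / [n(n²−1)] = 1 − 6×98 / (12×143)
  = 1 − 588/1716 = 1 − 0.3427 ≈ 0.657

0.657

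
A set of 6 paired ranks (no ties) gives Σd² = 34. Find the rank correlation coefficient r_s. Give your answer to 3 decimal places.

0.029

ρ = 1 − 6Σd² / [n(n²−1)] = 1 − 6×34 / (6×35)
  = 1 − 204/210 = 1 − 0.9714 ≈ 0.029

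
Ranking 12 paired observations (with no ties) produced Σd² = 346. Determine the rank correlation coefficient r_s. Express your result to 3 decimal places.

-0.210

ρ = 1 − 6Σd² / [n(n²−1)] = 1 − 6×346 / (12×143)
  = 1 − 2076/1716 = 1 − 1.2098 ≈ -0.210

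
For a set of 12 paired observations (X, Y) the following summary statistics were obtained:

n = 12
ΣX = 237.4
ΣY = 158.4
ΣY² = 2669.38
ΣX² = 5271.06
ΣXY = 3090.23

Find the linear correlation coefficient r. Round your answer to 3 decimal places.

-0.075

r = (nΣXY − ΣXΣY) / √[(nΣX² − (ΣX)²)(nΣY² − (ΣY)²)]
Numerator: 12×3090.23 − 237.4×158.4 = -521.4
Denominator: √[(63252.72 − 56358.76)(32032.56 − 25090.56)] = √[6893.96 × 6942] = 6917.9383
r = -521.4 / 6917.9383 ≈ -0.075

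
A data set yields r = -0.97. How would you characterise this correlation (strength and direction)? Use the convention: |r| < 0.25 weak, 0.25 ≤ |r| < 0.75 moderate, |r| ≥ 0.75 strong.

strong negative

r = -0.97 < 0 so the relationship is negative.
|r| = 0.97, which falls in the strong range.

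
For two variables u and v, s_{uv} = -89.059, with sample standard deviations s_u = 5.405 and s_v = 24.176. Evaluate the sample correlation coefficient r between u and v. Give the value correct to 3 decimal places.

-0.682

r = Cov(u,v) / (s_u · s_v) = -89.059 / (5.405 × 24.176)
  = -89.059 / 130.6713 ≈ -0.682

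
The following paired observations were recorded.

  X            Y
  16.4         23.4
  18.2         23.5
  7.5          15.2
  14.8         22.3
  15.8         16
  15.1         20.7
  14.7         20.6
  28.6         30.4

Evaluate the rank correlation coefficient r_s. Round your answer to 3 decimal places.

Rank X: 6, 7, 1, 3, 5, 4, 2, 8
Rank Y: 6, 7, 1, 5, 2, 4, 3, 8
d = rank(X) − rank(Y): 0, 0, 0, -2, 3, 0, -1, 0; Σd² = 14
ρ = 1 − 6Σd² / [n(n²−1)] = 1 − 6×14 / (8×63) = 1 − 84/504 ≈ 0.833

0.833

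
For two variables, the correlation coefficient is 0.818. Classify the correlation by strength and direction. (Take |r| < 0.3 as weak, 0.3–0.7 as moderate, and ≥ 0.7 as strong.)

r = 0.818 > 0 so the relationship is positive.
|r| = 0.818, which falls in the strong range.

strong positive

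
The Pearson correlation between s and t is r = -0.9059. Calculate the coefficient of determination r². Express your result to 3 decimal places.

r² = (-0.9059)² = 0.821

0.821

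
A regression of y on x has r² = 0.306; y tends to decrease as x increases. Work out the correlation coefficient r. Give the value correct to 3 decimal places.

|r| = √0.306 = 0.553
The association is negative, so r = −0.553.

-0.553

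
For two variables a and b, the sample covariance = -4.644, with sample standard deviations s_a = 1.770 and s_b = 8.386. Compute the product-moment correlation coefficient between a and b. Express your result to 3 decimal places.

r = Cov(a,b) / (s_a · s_b) = -4.644 / (1.770 × 8.386)
  = -4.644 / 14.8432 ≈ -0.313

-0.313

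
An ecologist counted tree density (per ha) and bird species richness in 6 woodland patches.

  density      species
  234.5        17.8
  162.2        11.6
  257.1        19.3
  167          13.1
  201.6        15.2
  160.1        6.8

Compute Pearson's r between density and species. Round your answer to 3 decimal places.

n = 6, Σx = 1182.5, Σy = 83.8, Σx² = 241563.07, Σy² = 1272.78, Σxy = 17358.35
nΣxy − ΣxΣy = 104150.1 − 99093.5 = 5056.6
nΣx² − (Σx)² = 1449378.42 − 1398306.25 = 51072.17; nΣy² − (Σy)² = 7636.68 − 7022.44 = 614.24
r = 5056.6 / √(51072.17 × 614.24) = 5056.6 / 5600.9436 ≈ 0.903

0.903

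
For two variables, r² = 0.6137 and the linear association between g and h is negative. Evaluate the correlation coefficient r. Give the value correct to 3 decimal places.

-0.783

|r| = √0.6137 = 0.783
The association is negative, so r = −0.783.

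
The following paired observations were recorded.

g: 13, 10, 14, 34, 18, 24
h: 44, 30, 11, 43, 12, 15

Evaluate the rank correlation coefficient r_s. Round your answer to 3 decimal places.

-0.086

Rank g: 2, 1, 3, 6, 4, 5
Rank h: 6, 4, 1, 5, 2, 3
d = rank(g) − rank(h): -4, -3, 2, 1, 2, 2; Σd² = 38
ρ = 1 − 6Σd² / [n(n²−1)] = 1 − 6×38 / (6×35) = 1 − 228/210 ≈ -0.086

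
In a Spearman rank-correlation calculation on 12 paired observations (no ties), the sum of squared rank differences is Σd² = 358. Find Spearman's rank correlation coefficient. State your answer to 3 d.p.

-0.252

ρ = 1 − 6Σd² / [n(n²−1)] = 1 − 6×358 / (12×143)
  = 1 − 2148/1716 = 1 − 1.2517 ≈ -0.252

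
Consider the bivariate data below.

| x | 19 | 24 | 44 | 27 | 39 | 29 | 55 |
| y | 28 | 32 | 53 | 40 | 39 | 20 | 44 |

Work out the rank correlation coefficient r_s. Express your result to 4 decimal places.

Rank x: 1, 2, 6, 3, 5, 4, 7
Rank y: 2, 3, 7, 5, 4, 1, 6
d = rank(x) − rank(y): -1, -1, -1, -2, 1, 3, 1; Σd² = 18
ρ = 1 − 6Σd² / [n(n²−1)] = 1 − 6×18 / (7×48) = 1 − 108/336 ≈ 0.6786

0.6786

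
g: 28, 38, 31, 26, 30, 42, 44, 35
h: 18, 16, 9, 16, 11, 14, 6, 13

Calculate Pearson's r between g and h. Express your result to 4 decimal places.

n = 8, Σg = 274, Σh = 103, Σg² = 9690, Σh² = 1439, Σgh = 3444
nΣgh − ΣgΣh = 27552 − 28222 = -670
nΣg² − (Σg)² = 77520 − 75076 = 2444; nΣh² − (Σh)² = 11512 − 10609 = 903
r = -670 / √(2444 × 903) = -670 / 1485.5746 ≈ -0.4510

-0.4510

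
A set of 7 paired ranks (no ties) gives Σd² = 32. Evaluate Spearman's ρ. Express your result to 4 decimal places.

ρ = 1 − 6Σd² / [n(n²−1)] = 1 − 6×32 / (7×48)
  = 1 − 192/336 = 1 − 0.57143 ≈ 0.4286

0.4286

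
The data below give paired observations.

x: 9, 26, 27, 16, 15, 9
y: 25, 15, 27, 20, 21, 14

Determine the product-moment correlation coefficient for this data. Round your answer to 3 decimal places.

0.150

n = 6, Σx = 102, Σy = 122, Σx² = 2048, Σy² = 2616, Σxy = 2105
nΣxy − ΣxΣy = 12630 − 12444 = 186
nΣx² − (Σx)² = 12288 − 10404 = 1884; nΣy² − (Σy)² = 15696 − 14884 = 812
r = 186 / √(1884 × 812) = 186 / 1236.8541 ≈ 0.150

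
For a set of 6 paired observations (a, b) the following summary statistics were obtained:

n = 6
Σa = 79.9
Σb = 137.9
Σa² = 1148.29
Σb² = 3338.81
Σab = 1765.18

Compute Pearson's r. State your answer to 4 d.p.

r = (nΣab − ΣaΣb) / √[(nΣa² − (Σa)²)(nΣb² − (Σb)²)]
Numerator: 6×1765.18 − 79.9×137.9 = -427.13
Denominator: √[(6889.74 − 6384.01)(20032.86 − 19016.41)] = √[505.73 × 1016.45] = 716.9723
r = -427.13 / 716.9723 ≈ -0.5957

-0.5957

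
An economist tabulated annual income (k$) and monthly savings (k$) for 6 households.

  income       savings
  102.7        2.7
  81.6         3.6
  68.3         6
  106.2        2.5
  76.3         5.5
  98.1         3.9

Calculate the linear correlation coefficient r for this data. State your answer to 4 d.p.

n = 6, Σx = 533.2, Σy = 24.2, Σx² = 48594.48, Σy² = 107.96, Σxy = 2048.59
nΣxy − ΣxΣy = 12291.54 − 12903.44 = -611.9
nΣx² − (Σx)² = 291566.88 − 284302.24 = 7264.64; nΣy² − (Σy)² = 647.76 − 585.64 = 62.12
r = -611.9 / √(7264.64 × 62.12) = -611.9 / 671.7734 ≈ -0.9109

-0.9109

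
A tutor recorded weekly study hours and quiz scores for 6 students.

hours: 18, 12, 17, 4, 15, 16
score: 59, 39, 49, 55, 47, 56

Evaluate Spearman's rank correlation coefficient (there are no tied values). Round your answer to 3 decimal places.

Rank hours: 6, 2, 5, 1, 3, 4
Rank score: 6, 1, 3, 4, 2, 5
d = rank(hours) − rank(score): 0, 1, 2, -3, 1, -1; Σd² = 16
ρ = 1 − 6Σd² / [n(n²−1)] = 1 − 6×16 / (6×35) = 1 − 96/210 ≈ 0.543

0.543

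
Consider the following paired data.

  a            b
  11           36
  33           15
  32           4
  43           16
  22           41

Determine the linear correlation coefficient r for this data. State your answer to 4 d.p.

-0.7275

n = 5, Σa = 141, Σb = 112, Σa² = 4567, Σb² = 3474, Σab = 2609
nΣab − ΣaΣb = 13045 − 15792 = -2747
nΣa² − (Σa)² = 22835 − 19881 = 2954; nΣb² − (Σb)² = 17370 − 12544 = 4826
r = -2747 / √(2954 × 4826) = -2747 / 3775.7124 ≈ -0.7275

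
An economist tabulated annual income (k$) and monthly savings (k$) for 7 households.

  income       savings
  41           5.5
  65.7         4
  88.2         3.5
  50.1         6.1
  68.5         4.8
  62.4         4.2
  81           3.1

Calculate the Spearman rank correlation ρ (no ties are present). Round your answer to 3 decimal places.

-0.821

Rank income: 1, 4, 7, 2, 5, 3, 6
Rank savings: 6, 3, 2, 7, 5, 4, 1
d = rank(income) − rank(savings): -5, 1, 5, -5, 0, -1, 5; Σd² = 102
ρ = 1 − 6Σd² / [n(n²−1)] = 1 − 6×102 / (7×48) = 1 − 612/336 ≈ -0.821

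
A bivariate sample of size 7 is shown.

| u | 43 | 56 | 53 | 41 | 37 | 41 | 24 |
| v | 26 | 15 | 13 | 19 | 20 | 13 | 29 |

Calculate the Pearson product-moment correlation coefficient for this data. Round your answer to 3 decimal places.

-0.738

n = 7, Σu = 295, Σv = 135, Σu² = 13101, Σv² = 2841, Σuv = 5395
nΣuv − ΣuΣv = 37765 − 39825 = -2060
nΣu² − (Σu)² = 91707 − 87025 = 4682; nΣv² − (Σv)² = 19887 − 18225 = 1662
r = -2060 / √(4682 × 1662) = -2060 / 2789.5311 ≈ -0.738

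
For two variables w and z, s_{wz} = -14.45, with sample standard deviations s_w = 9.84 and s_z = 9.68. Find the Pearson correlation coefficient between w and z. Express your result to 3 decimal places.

-0.152

r = Cov(w,z) / (s_w · s_z) = -14.45 / (9.84 × 9.68)
  = -14.45 / 95.2512 ≈ -0.152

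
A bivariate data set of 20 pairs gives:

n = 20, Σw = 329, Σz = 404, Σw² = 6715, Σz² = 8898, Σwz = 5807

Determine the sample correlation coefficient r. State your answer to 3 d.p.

-0.856

r = (nΣwz − ΣwΣz) / √[(nΣw² − (Σw)²)(nΣz² − (Σz)²)]
Numerator: 20×5807 − 329×404 = -16776
Denominator: √[(134300 − 108241)(177960 − 163216)] = √[26059 × 14744] = 19601.3748
r = -16776 / 19601.3748 ≈ -0.856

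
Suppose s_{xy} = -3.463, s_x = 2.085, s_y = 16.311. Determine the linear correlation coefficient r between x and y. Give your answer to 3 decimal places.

-0.102

r = Cov(x,y) / (s_x · s_y) = -3.463 / (2.085 × 16.311)
  = -3.463 / 34.0084 ≈ -0.102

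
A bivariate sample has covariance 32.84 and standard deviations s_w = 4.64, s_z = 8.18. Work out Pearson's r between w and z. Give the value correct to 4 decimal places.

r = Cov(w,z) / (s_w · s_z) = 32.84 / (4.64 × 8.18)
  = 32.84 / 37.9552 ≈ 0.8652

0.8652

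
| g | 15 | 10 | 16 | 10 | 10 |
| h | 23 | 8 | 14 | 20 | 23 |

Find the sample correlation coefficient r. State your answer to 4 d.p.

0.0684

n = 5, Σg = 61, Σh = 88, Σg² = 781, Σh² = 1718, Σgh = 1079
nΣgh − ΣgΣh = 5395 − 5368 = 27
nΣg² − (Σg)² = 3905 − 3721 = 184; nΣh² − (Σh)² = 8590 − 7744 = 846
r = 27 / √(184 × 846) = 27 / 394.5428 ≈ 0.0684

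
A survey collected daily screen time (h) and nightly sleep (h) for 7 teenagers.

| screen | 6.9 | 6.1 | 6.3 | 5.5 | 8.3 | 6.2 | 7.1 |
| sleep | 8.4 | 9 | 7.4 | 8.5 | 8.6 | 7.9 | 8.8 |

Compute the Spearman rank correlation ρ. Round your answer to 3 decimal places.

Rank screen: 5, 2, 4, 1, 7, 3, 6
Rank sleep: 3, 7, 1, 4, 5, 2, 6
d = rank(screen) − rank(sleep): 2, -5, 3, -3, 2, 1, 0; Σd² = 52
ρ = 1 − 6Σd² / [n(n²−1)] = 1 − 6×52 / (7×48) = 1 − 312/336 ≈ 0.071

0.071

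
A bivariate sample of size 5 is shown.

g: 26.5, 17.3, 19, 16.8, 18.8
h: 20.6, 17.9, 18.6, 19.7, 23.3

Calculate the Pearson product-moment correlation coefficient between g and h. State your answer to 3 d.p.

0.242

n = 5, Σg = 98.4, Σh = 100.1, Σg² = 1998.22, Σh² = 2021.71, Σgh = 1977.97
nΣgh − ΣgΣh = 9889.85 − 9849.84 = 40.01
nΣg² − (Σg)² = 9991.1 − 9682.56 = 308.54; nΣh² − (Σh)² = 10108.55 − 10020.01 = 88.54
r = 40.01 / √(308.54 × 88.54) = 40.01 / 165.2820 ≈ 0.242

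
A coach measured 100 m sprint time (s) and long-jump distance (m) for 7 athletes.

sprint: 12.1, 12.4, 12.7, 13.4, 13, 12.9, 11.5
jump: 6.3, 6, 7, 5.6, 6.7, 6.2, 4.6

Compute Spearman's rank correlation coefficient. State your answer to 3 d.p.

0.214

Rank sprint: 2, 3, 4, 7, 6, 5, 1
Rank jump: 5, 3, 7, 2, 6, 4, 1
d = rank(sprint) − rank(jump): -3, 0, -3, 5, 0, 1, 0; Σd² = 44
ρ = 1 − 6Σd² / [n(n²−1)] = 1 − 6×44 / (7×48) = 1 − 264/336 ≈ 0.214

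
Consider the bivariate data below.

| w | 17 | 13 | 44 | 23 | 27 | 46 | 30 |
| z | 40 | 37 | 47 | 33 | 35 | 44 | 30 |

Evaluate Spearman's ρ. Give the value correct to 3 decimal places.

Rank w: 2, 1, 6, 3, 4, 7, 5
Rank z: 5, 4, 7, 2, 3, 6, 1
d = rank(w) − rank(z): -3, -3, -1, 1, 1, 1, 4; Σd² = 38
ρ = 1 − 6Σd² / [n(n²−1)] = 1 − 6×38 / (7×48) = 1 − 228/336 ≈ 0.321

0.321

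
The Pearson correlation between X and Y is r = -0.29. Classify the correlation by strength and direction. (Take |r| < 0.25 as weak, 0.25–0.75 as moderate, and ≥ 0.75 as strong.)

moderate negative

r = -0.29 < 0 so the relationship is negative.
|r| = 0.29, which falls in the moderate range.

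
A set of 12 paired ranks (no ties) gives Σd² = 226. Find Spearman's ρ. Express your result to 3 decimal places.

ρ = 1 − 6Σd² / [n(n²−1)] = 1 − 6×226 / (12×143)
  = 1 − 1356/1716 = 1 − 0.7902 ≈ 0.210

0.210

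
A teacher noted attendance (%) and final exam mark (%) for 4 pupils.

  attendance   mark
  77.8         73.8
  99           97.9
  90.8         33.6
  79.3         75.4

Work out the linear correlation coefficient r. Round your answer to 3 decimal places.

n = 4, Σx = 346.9, Σy = 280.7, Σx² = 30386.97, Σy² = 21844.97, Σxy = 24463.84
nΣxy − ΣxΣy = 97855.36 − 97374.83 = 480.53
nΣx² − (Σx)² = 121547.88 − 120339.61 = 1208.27; nΣy² − (Σy)² = 87379.88 − 78792.49 = 8587.39
r = 480.53 / √(1208.27 × 8587.39) = 480.53 / 3221.1622 ≈ 0.149

0.149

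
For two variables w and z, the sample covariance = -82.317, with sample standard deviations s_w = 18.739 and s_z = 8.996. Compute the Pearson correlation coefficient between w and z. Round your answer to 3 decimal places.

-0.488

r = Cov(w,z) / (s_w · s_z) = -82.317 / (18.739 × 8.996)
  = -82.317 / 168.5760 ≈ -0.488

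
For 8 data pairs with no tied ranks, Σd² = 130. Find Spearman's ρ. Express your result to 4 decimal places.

-0.5476

ρ = 1 − 6Σd² / [n(n²−1)] = 1 − 6×130 / (8×63)
  = 1 − 780/504 = 1 − 1.54762 ≈ -0.5476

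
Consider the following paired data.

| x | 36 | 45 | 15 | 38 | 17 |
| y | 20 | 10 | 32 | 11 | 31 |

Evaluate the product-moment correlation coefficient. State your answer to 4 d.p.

n = 5, Σx = 151, Σy = 104, Σx² = 5279, Σy² = 2606, Σxy = 2595
nΣxy − ΣxΣy = 12975 − 15704 = -2729
nΣx² − (Σx)² = 26395 − 22801 = 3594; nΣy² − (Σy)² = 13030 − 10816 = 2214
r = -2729 / √(3594 × 2214) = -2729 / 2820.8360 ≈ -0.9674

-0.9674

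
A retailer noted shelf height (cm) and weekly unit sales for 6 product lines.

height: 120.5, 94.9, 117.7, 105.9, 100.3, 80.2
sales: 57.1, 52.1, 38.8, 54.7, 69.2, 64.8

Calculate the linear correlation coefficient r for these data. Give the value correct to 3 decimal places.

-0.555

n = 6, Σx = 619.5, Σy = 336.7, Σx² = 65086.49, Σy² = 19460.03, Σxy = 34322.05
nΣxy − ΣxΣy = 205932.3 − 208585.65 = -2653.35
nΣx² − (Σx)² = 390518.94 − 383780.25 = 6738.69; nΣy² − (Σy)² = 116760.18 − 113366.89 = 3393.29
r = -2653.35 / √(6738.69 × 3393.29) = -2653.35 / 4781.8751 ≈ -0.555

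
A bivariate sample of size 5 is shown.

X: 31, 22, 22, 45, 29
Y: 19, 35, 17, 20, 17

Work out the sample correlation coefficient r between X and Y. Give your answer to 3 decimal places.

-0.323

n = 5, ΣX = 149, ΣY = 108, ΣX² = 4795, ΣY² = 2564, ΣXY = 3126
nΣXY − ΣXΣY = 15630 − 16092 = -462
nΣX² − (ΣX)² = 23975 − 22201 = 1774; nΣY² − (ΣY)² = 12820 − 11664 = 1156
r = -462 / √(1774 × 1156) = -462 / 1432.0419 ≈ -0.323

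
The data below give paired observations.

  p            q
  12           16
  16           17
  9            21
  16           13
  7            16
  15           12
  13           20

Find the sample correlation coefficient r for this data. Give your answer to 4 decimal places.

n = 7, Σp = 88, Σq = 115, Σp² = 1180, Σq² = 1955, Σpq = 1413
nΣpq − ΣpΣq = 9891 − 10120 = -229
nΣp² − (Σp)² = 8260 − 7744 = 516; nΣq² − (Σq)² = 13685 − 13225 = 460
r = -229 / √(516 × 460) = -229 / 487.1961 ≈ -0.4700

-0.4700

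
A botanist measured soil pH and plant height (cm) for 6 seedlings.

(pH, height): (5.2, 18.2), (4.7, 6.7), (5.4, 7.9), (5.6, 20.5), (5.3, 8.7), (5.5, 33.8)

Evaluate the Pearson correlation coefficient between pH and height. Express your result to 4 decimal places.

n = 6, Σx = 31.7, Σy = 95.8, Σx² = 167.99, Σy² = 2076.92, Σxy = 515.6
nΣxy − ΣxΣy = 3093.6 − 3036.86 = 56.74
nΣx² − (Σx)² = 1007.94 − 1004.89 = 3.05; nΣy² − (Σy)² = 12461.52 − 9177.64 = 3283.88
r = 56.74 / √(3.05 × 3283.88) = 56.74 / 100.0791 ≈ 0.5670

0.5670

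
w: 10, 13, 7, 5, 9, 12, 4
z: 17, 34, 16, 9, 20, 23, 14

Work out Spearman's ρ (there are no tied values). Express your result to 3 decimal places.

0.929

Rank w: 5, 7, 3, 2, 4, 6, 1
Rank z: 4, 7, 3, 1, 5, 6, 2
d = rank(w) − rank(z): 1, 0, 0, 1, -1, 0, -1; Σd² = 4
ρ = 1 − 6Σd² / [n(n²−1)] = 1 − 6×4 / (7×48) = 1 − 24/336 ≈ 0.929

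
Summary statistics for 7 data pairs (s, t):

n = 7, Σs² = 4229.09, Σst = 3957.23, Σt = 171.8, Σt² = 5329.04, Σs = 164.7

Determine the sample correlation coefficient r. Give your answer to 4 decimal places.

-0.1354

r = (nΣst − ΣsΣt) / √[(nΣs² − (Σs)²)(nΣt² − (Σt)²)]
Numerator: 7×3957.23 − 164.7×171.8 = -594.85
Denominator: √[(29603.63 − 27126.09)(37303.28 − 29515.24)] = √[2477.54 × 7788.04] = 4392.6280
r = -594.85 / 4392.6280 ≈ -0.1354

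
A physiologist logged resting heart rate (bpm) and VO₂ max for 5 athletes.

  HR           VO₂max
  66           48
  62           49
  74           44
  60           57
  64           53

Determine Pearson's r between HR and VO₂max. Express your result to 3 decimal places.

n = 5, Σx = 326, Σy = 251, Σx² = 21372, Σy² = 12699, Σxy = 16274
nΣxy − ΣxΣy = 81370 − 81826 = -456
nΣx² − (Σx)² = 106860 − 106276 = 584; nΣy² − (Σy)² = 63495 − 63001 = 494
r = -456 / √(584 × 494) = -456 / 537.1182 ≈ -0.849

-0.849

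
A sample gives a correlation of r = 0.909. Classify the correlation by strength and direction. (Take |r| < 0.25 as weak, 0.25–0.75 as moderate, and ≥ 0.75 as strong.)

r = 0.909 > 0 so the relationship is positive.
|r| = 0.909, which falls in the strong range.

strong positive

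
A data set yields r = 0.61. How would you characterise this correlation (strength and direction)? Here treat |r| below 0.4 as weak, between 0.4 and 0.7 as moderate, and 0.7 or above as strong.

moderate positive

r = 0.61 > 0 so the relationship is positive.
|r| = 0.61, which falls in the moderate range.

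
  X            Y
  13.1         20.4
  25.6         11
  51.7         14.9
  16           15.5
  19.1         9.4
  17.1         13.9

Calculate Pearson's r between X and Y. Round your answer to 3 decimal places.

n = 6, ΣX = 142.6, ΣY = 85.1, ΣX² = 4413.08, ΣY² = 1280.99, ΣXY = 1984.4
nΣXY − ΣXΣY = 11906.4 − 12135.26 = -228.86
nΣX² − (ΣX)² = 26478.48 − 20334.76 = 6143.72; nΣY² − (ΣY)² = 7685.94 − 7242.01 = 443.93
r = -228.86 / √(6143.72 × 443.93) = -228.86 / 1651.4786 ≈ -0.139

-0.139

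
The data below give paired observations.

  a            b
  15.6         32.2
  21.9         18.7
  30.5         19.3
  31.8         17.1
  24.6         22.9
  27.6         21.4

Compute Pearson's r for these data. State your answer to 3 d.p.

-0.831

n = 6, Σa = 152, Σb = 131.6, Σa² = 4031.38, Σb² = 3033.8, Σab = 3198.26
nΣab − ΣaΣb = 19189.56 − 20003.2 = -813.64
nΣa² − (Σa)² = 24188.28 − 23104 = 1084.28; nΣb² − (Σb)² = 18202.8 − 17318.56 = 884.24
r = -813.64 / √(1084.28 × 884.24) = -813.64 / 979.1648 ≈ -0.831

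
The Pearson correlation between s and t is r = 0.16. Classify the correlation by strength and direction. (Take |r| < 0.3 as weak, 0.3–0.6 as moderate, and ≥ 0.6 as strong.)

weak positive

r = 0.16 > 0 so the relationship is positive.
|r| = 0.16, which falls in the weak range.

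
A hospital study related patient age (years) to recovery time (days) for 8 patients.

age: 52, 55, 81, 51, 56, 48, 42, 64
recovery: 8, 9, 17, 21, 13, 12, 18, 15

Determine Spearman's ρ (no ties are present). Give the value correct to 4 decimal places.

Rank age: 4, 5, 8, 3, 6, 2, 1, 7
Rank recovery: 1, 2, 6, 8, 4, 3, 7, 5
d = rank(age) − rank(recovery): 3, 3, 2, -5, 2, -1, -6, 2; Σd² = 92
ρ = 1 − 6Σd² / [n(n²−1)] = 1 − 6×92 / (8×63) = 1 − 552/504 ≈ -0.0952

-0.0952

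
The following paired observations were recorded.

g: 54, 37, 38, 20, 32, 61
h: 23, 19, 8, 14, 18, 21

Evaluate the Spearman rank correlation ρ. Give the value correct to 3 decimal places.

0.600

Rank g: 5, 3, 4, 1, 2, 6
Rank h: 6, 4, 1, 2, 3, 5
d = rank(g) − rank(h): -1, -1, 3, -1, -1, 1; Σd² = 14
ρ = 1 − 6Σd² / [n(n²−1)] = 1 − 6×14 / (6×35) = 1 − 84/210 ≈ 0.600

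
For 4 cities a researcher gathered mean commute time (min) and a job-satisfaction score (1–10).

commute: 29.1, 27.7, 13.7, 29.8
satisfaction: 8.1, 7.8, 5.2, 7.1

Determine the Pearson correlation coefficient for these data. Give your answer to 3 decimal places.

0.921

n = 4, Σx = 100.3, Σy = 28.2, Σx² = 2689.83, Σy² = 203.9, Σxy = 734.59
nΣxy − ΣxΣy = 2938.36 − 2828.46 = 109.9
nΣx² − (Σx)² = 10759.32 − 10060.09 = 699.23; nΣy² − (Σy)² = 815.6 − 795.24 = 20.36
r = 109.9 / √(699.23 × 20.36) = 109.9 / 119.3161 ≈ 0.921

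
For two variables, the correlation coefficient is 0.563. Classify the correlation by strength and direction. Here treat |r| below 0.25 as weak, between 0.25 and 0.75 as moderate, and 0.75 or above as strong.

r = 0.563 > 0 so the relationship is positive.
|r| = 0.563, which falls in the moderate range.

moderate positive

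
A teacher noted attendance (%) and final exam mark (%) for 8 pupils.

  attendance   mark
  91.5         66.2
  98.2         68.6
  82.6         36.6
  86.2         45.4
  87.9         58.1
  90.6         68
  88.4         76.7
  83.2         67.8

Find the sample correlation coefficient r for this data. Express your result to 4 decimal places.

n = 8, Σx = 708.6, Σy = 487.4, Σx² = 62940.26, Σy² = 30968.46, Σxy = 43419.49
nΣxy − ΣxΣy = 347355.92 − 345371.64 = 1984.28
nΣx² − (Σx)² = 503522.08 − 502113.96 = 1408.12; nΣy² − (Σy)² = 247747.68 − 237558.76 = 10188.92
r = 1984.28 / √(1408.12 × 10188.92) = 1984.28 / 3787.7727 ≈ 0.5239

0.5239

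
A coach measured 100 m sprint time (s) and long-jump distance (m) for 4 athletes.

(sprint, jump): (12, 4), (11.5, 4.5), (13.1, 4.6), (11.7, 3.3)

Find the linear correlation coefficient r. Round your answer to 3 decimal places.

n = 4, Σx = 48.3, Σy = 16.4, Σx² = 584.75, Σy² = 68.3, Σxy = 198.62
nΣxy − ΣxΣy = 794.48 − 792.12 = 2.36
nΣx² − (Σx)² = 2339 − 2332.89 = 6.11; nΣy² − (Σy)² = 273.2 − 268.96 = 4.24
r = 2.36 / √(6.11 × 4.24) = 2.36 / 5.0898 ≈ 0.464

0.464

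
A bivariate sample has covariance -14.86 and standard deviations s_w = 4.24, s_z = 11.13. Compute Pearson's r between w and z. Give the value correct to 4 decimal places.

r = Cov(w,z) / (s_w · s_z) = -14.86 / (4.24 × 11.13)
  = -14.86 / 47.1912 ≈ -0.3149

-0.3149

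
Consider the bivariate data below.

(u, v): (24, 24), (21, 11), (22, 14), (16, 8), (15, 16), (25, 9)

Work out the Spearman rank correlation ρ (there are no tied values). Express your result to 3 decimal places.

0.029

Rank u: 5, 3, 4, 2, 1, 6
Rank v: 6, 3, 4, 1, 5, 2
d = rank(u) − rank(v): -1, 0, 0, 1, -4, 4; Σd² = 34
ρ = 1 − 6Σd² / [n(n²−1)] = 1 − 6×34 / (6×35) = 1 − 204/210 ≈ 0.029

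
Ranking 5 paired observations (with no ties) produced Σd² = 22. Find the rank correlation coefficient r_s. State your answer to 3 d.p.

ρ = 1 − 6Σd² / [n(n²−1)] = 1 − 6×22 / (5×24)
  = 1 − 132/120 = 1 − 1.1000 ≈ -0.100

-0.100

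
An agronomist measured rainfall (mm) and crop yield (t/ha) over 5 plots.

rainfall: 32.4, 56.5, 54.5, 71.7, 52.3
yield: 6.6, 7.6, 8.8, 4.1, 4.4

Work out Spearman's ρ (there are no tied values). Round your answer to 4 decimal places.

Rank rainfall: 1, 4, 3, 5, 2
Rank yield: 3, 4, 5, 1, 2
d = rank(rainfall) − rank(yield): -2, 0, -2, 4, 0; Σd² = 24
ρ = 1 − 6Σd² / [n(n²−1)] = 1 − 6×24 / (5×24) = 1 − 144/120 ≈ -0.2000

-0.2000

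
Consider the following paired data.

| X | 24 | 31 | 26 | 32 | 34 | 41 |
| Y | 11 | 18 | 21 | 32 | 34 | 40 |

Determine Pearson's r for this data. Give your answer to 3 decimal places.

n = 6, ΣX = 188, ΣY = 156, ΣX² = 6074, ΣY² = 4666, ΣXY = 5188
nΣXY − ΣXΣY = 31128 − 29328 = 1800
nΣX² − (ΣX)² = 36444 − 35344 = 1100; nΣY² − (ΣY)² = 27996 − 24336 = 3660
r = 1800 / √(1100 × 3660) = 1800 / 2006.4895 ≈ 0.897

0.897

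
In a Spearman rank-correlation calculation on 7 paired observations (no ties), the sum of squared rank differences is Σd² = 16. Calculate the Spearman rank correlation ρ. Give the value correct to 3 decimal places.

0.714

ρ = 1 − 6Σd² / [n(n²−1)] = 1 − 6×16 / (7×48)
  = 1 − 96/336 = 1 − 0.2857 ≈ 0.714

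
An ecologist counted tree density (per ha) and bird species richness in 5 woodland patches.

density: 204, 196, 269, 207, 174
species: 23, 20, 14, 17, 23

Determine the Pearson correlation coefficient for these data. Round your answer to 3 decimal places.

n = 5, Σx = 1050, Σy = 97, Σx² = 225518, Σy² = 1943, Σxy = 19899
nΣxy − ΣxΣy = 99495 − 101850 = -2355
nΣx² − (Σx)² = 1127590 − 1102500 = 25090; nΣy² − (Σy)² = 9715 − 9409 = 306
r = -2355 / √(25090 × 306) = -2355 / 2770.8374 ≈ -0.850

-0.850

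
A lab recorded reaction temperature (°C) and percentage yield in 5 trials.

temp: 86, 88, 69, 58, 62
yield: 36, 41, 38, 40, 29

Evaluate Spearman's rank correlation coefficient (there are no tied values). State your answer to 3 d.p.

0.300

Rank temp: 4, 5, 3, 1, 2
Rank yield: 2, 5, 3, 4, 1
d = rank(temp) − rank(yield): 2, 0, 0, -3, 1; Σd² = 14
ρ = 1 − 6Σd² / [n(n²−1)] = 1 − 6×14 / (5×24) = 1 − 84/120 ≈ 0.300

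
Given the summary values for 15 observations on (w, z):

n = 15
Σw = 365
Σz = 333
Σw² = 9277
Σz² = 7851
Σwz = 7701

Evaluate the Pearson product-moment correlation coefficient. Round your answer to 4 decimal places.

r = (nΣwz − ΣwΣz) / √[(nΣw² − (Σw)²)(nΣz² − (Σz)²)]
Numerator: 15×7701 − 365×333 = -6030
Denominator: √[(139155 − 133225)(117765 − 110889)] = √[5930 × 6876] = 6385.5055
r = -6030 / 6385.5055 ≈ -0.9443

-0.9443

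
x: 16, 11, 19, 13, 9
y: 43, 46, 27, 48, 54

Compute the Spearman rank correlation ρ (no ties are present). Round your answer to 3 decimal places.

Rank x: 4, 2, 5, 3, 1
Rank y: 2, 3, 1, 4, 5
d = rank(x) − rank(y): 2, -1, 4, -1, -4; Σd² = 38
ρ = 1 − 6Σd² / [n(n²−1)] = 1 − 6×38 / (5×24) = 1 − 228/120 ≈ -0.900

-0.900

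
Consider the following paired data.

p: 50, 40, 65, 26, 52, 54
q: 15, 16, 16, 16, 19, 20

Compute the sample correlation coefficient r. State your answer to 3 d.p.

n = 6, Σp = 287, Σq = 102, Σp² = 14621, Σq² = 1754, Σpq = 4914
nΣpq − ΣpΣq = 29484 − 29274 = 210
nΣp² − (Σp)² = 87726 − 82369 = 5357; nΣq² − (Σq)² = 10524 − 10404 = 120
r = 210 / √(5357 × 120) = 210 / 801.7730 ≈ 0.262

0.262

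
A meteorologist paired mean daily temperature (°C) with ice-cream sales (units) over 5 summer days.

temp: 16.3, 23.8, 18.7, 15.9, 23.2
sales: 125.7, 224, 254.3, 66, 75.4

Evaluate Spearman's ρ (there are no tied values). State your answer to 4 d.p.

Rank temp: 2, 5, 3, 1, 4
Rank sales: 3, 4, 5, 1, 2
d = rank(temp) − rank(sales): -1, 1, -2, 0, 2; Σd² = 10
ρ = 1 − 6Σd² / [n(n²−1)] = 1 − 6×10 / (5×24) = 1 − 60/120 ≈ 0.5000

0.5000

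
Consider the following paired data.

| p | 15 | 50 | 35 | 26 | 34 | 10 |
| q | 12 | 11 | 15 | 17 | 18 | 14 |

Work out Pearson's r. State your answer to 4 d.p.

-0.0801

n = 6, Σp = 170, Σq = 87, Σp² = 5882, Σq² = 1299, Σpq = 2449
nΣpq − ΣpΣq = 14694 − 14790 = -96
nΣp² − (Σp)² = 35292 − 28900 = 6392; nΣq² − (Σq)² = 7794 − 7569 = 225
r = -96 / √(6392 × 225) = -96 / 1199.2498 ≈ -0.0801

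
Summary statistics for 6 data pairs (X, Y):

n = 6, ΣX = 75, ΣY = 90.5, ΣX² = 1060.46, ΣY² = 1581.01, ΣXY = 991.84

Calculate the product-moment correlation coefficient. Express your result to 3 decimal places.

-0.855

r = (nΣXY − ΣXΣY) / √[(nΣX² − (ΣX)²)(nΣY² − (ΣY)²)]
Numerator: 6×991.84 − 75×90.5 = -836.46
Denominator: √[(6362.76 − 5625)(9486.06 − 8190.25)] = √[737.76 × 1295.81] = 977.7509
r = -836.46 / 977.7509 ≈ -0.855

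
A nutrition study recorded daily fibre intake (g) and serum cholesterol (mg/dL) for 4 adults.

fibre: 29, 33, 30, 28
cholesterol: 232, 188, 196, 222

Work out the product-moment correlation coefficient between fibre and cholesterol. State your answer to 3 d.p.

-0.828

n = 4, Σx = 120, Σy = 838, Σx² = 3614, Σy² = 176868, Σxy = 25028
nΣxy − ΣxΣy = 100112 − 100560 = -448
nΣx² − (Σx)² = 14456 − 14400 = 56; nΣy² − (Σy)² = 707472 − 702244 = 5228
r = -448 / √(56 × 5228) = -448 / 541.0804 ≈ -0.828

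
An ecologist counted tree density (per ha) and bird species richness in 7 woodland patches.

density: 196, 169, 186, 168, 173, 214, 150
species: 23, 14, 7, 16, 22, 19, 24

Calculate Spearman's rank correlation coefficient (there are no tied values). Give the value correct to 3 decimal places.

Rank density: 6, 3, 5, 2, 4, 7, 1
Rank species: 6, 2, 1, 3, 5, 4, 7
d = rank(density) − rank(species): 0, 1, 4, -1, -1, 3, -6; Σd² = 64
ρ = 1 − 6Σd² / [n(n²−1)] = 1 − 6×64 / (7×48) = 1 − 384/336 ≈ -0.143

-0.143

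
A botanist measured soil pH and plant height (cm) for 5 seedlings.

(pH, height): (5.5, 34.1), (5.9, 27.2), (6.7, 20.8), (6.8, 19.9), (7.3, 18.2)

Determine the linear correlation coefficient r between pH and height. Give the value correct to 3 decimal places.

n = 5, Σx = 32.2, Σy = 120.2, Σx² = 209.48, Σy² = 3062.54, Σxy = 755.57
nΣxy − ΣxΣy = 3777.85 − 3870.44 = -92.59
nΣx² − (Σx)² = 1047.4 − 1036.84 = 10.56; nΣy² − (Σy)² = 15312.7 − 14448.04 = 864.66
r = -92.59 / √(10.56 × 864.66) = -92.59 / 95.5553 ≈ -0.969

-0.969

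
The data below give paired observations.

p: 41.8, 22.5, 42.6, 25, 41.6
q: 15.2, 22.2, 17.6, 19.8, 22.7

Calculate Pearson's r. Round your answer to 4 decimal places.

n = 5, Σp = 173.5, Σq = 97.5, Σp² = 6423.81, Σq² = 1940.97, Σpq = 3323.94
nΣpq − ΣpΣq = 16619.7 − 16916.25 = -296.55
nΣp² − (Σp)² = 32119.05 − 30102.25 = 2016.8; nΣq² − (Σq)² = 9704.85 − 9506.25 = 198.6
r = -296.55 / √(2016.8 × 198.6) = -296.55 / 632.8795 ≈ -0.4686

-0.4686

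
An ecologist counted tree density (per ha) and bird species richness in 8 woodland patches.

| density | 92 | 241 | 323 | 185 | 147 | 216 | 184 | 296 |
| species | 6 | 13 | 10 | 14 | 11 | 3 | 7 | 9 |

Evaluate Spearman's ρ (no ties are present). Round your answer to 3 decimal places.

Rank density: 1, 6, 8, 4, 2, 5, 3, 7
Rank species: 2, 7, 5, 8, 6, 1, 3, 4
d = rank(density) − rank(species): -1, -1, 3, -4, -4, 4, 0, 3; Σd² = 68
ρ = 1 − 6Σd² / [n(n²−1)] = 1 − 6×68 / (8×63) = 1 − 408/504 ≈ 0.190

0.190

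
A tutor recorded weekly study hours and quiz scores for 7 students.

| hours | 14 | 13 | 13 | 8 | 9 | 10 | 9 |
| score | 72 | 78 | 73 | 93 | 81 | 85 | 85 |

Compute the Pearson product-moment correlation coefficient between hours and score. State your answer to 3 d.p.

-0.904

n = 7, Σx = 76, Σy = 567, Σx² = 860, Σy² = 46257, Σxy = 6059
nΣxy − ΣxΣy = 42413 − 43092 = -679
nΣx² − (Σx)² = 6020 − 5776 = 244; nΣy² − (Σy)² = 323799 − 321489 = 2310
r = -679 / √(244 × 2310) = -679 / 750.7596 ≈ -0.904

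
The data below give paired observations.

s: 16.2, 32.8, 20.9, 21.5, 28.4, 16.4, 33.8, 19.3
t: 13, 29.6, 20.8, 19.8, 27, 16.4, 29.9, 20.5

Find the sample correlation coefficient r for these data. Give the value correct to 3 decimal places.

n = 8, Σs = 189.3, Σt = 177, Σs² = 4827.79, Σt² = 4182.06, Σst = 4483.93
nΣst − ΣsΣt = 35871.44 − 33506.1 = 2365.34
nΣs² − (Σs)² = 38622.32 − 35834.49 = 2787.83; nΣt² − (Σt)² = 33456.48 − 31329 = 2127.48
r = 2365.34 / √(2787.83 × 2127.48) = 2365.34 / 2435.3752 ≈ 0.971

0.971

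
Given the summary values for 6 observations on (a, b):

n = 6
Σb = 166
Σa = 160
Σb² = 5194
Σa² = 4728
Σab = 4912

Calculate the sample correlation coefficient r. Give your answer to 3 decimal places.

0.921

r = (nΣab − ΣaΣb) / √[(nΣa² − (Σa)²)(nΣb² − (Σb)²)]
Numerator: 6×4912 − 160×166 = 2912
Denominator: √[(28368 − 25600)(31164 − 27556)] = √[2768 × 3608] = 3160.2127
r = 2912 / 3160.2127 ≈ 0.921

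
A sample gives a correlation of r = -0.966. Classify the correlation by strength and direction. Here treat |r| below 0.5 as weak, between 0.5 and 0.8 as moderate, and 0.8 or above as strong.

r = -0.966 < 0 so the relationship is negative.
|r| = 0.966, which falls in the strong range.

strong negative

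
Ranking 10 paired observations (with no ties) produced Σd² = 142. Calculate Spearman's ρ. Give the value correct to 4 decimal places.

ρ = 1 − 6Σd² / [n(n²−1)] = 1 − 6×142 / (10×99)
  = 1 − 852/990 = 1 − 0.86061 ≈ 0.1394

0.1394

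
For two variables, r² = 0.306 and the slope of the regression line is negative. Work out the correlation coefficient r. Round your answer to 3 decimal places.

-0.553

|r| = √0.306 = 0.553
The association is negative, so r = −0.553.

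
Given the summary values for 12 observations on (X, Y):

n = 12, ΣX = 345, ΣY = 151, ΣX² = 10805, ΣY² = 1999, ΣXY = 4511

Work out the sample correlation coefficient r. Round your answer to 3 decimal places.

r = (nΣXY − ΣXΣY) / √[(nΣX² − (ΣX)²)(nΣY² − (ΣY)²)]
Numerator: 12×4511 − 345×151 = 2037
Denominator: √[(129660 − 119025)(23988 − 22801)] = √[10635 × 1187] = 3552.9910
r = 2037 / 3552.9910 ≈ 0.573

0.573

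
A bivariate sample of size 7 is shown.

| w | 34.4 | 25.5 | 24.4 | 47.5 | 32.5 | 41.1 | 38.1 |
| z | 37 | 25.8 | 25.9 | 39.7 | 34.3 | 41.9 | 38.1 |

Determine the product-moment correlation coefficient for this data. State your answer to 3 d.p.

n = 7, Σw = 243.5, Σz = 242.7, Σw² = 8882.29, Σz² = 8665.25, Σwz = 8736.86
nΣwz − ΣwΣz = 61158.02 − 59097.45 = 2060.57
nΣw² − (Σw)² = 62176.03 − 59292.25 = 2883.78; nΣz² − (Σz)² = 60656.75 − 58903.29 = 1753.46
r = 2060.57 / √(2883.78 × 1753.46) = 2060.57 / 2248.6869 ≈ 0.916

0.916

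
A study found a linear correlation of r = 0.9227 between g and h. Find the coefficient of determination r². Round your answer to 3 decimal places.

r² = (0.9227)² = 0.851

0.851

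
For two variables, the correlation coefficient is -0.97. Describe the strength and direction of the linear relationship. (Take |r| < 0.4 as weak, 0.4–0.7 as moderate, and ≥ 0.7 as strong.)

strong negative

r = -0.97 < 0 so the relationship is negative.
|r| = 0.97, which falls in the strong range.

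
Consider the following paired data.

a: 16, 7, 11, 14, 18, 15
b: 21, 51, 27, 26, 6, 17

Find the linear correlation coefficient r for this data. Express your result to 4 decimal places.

-0.9532

n = 6, Σa = 81, Σb = 148, Σa² = 1171, Σb² = 4772, Σab = 1717
nΣab − ΣaΣb = 10302 − 11988 = -1686
nΣa² − (Σa)² = 7026 − 6561 = 465; nΣb² − (Σb)² = 28632 − 21904 = 6728
r = -1686 / √(465 × 6728) = -1686 / 1768.7623 ≈ -0.9532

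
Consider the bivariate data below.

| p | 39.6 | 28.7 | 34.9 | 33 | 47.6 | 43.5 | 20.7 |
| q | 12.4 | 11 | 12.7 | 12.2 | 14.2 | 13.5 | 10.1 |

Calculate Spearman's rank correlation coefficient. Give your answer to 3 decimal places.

0.964

Rank p: 5, 2, 4, 3, 7, 6, 1
Rank q: 4, 2, 5, 3, 7, 6, 1
d = rank(p) − rank(q): 1, 0, -1, 0, 0, 0, 0; Σd² = 2
ρ = 1 − 6Σd² / [n(n²−1)] = 1 − 6×2 / (7×48) = 1 − 12/336 ≈ 0.964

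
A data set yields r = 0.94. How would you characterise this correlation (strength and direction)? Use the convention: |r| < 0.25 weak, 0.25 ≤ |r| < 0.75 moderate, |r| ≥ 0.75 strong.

r = 0.94 > 0 so the relationship is positive.
|r| = 0.94, which falls in the strong range.

strong positive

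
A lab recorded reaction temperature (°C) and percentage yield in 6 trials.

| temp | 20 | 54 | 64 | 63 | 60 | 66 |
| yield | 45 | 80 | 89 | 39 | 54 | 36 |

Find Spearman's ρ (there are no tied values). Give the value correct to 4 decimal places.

-0.2571

Rank temp: 1, 2, 5, 4, 3, 6
Rank yield: 3, 5, 6, 2, 4, 1
d = rank(temp) − rank(yield): -2, -3, -1, 2, -1, 5; Σd² = 44
ρ = 1 − 6Σd² / [n(n²−1)] = 1 − 6×44 / (6×35) = 1 − 264/210 ≈ -0.2571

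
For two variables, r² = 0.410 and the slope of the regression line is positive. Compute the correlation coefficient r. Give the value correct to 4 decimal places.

0.6403

|r| = √0.410 = 0.6403
The association is positive, so r = 0.6403.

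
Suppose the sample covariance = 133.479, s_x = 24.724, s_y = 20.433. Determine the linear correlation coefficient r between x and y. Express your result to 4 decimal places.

0.2642

r = Cov(x,y) / (s_x · s_y) = 133.479 / (24.724 × 20.433)
  = 133.479 / 505.1855 ≈ 0.2642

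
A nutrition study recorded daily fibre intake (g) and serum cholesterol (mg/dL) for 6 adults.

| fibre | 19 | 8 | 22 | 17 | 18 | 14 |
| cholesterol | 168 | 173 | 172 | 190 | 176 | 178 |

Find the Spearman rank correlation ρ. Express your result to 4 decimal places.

-0.5429

Rank fibre: 5, 1, 6, 3, 4, 2
Rank cholesterol: 1, 3, 2, 6, 4, 5
d = rank(fibre) − rank(cholesterol): 4, -2, 4, -3, 0, -3; Σd² = 54
ρ = 1 − 6Σd² / [n(n²−1)] = 1 − 6×54 / (6×35) = 1 − 324/210 ≈ -0.5429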